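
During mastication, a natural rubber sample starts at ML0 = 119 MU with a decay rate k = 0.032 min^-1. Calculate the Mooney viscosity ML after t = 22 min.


ML = ML0 * exp(-k * t)
ML = 119 * exp(-0.032 * 22)
ML = 119 * 0.4946
ML = 58.86 MU

58.86 MU


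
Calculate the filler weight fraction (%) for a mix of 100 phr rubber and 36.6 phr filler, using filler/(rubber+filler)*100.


Filler % = filler / (rubber + filler) * 100
= 36.6 / (100 + 36.6) * 100
= 36.6 / 136.6 * 100
= 26.79%

26.79%


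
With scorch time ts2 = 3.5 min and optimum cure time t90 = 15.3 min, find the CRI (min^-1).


CRI = 100 / (t90 - ts2)
= 100 / (15.3 - 3.5)
= 100 / 11.8
= 8.47 min^-1

8.47 min^-1


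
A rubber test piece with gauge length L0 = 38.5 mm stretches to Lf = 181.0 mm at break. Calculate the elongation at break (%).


Elongation = (Lf - L0) / L0 * 100
= (181.0 - 38.5) / 38.5 * 100
= 142.5 / 38.5 * 100
= 370.1%

370.1%


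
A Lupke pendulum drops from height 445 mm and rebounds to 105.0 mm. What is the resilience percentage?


Resilience = h_rebound / h_drop * 100
= 105.0 / 445 * 100
= 23.6%

23.6%


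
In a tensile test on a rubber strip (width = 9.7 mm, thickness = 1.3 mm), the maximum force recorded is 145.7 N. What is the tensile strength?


Area = width * thickness = 9.7 * 1.3 = 12.61 mm^2
TS = force / area = 145.7 / 12.61 = 11.55 MPa

11.55 MPa


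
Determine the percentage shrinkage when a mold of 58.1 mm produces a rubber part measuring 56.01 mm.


Shrinkage = (mold - part) / mold * 100
= (58.1 - 56.01) / 58.1 * 100
= 2.09 / 58.1 * 100
= 3.6%

3.6%


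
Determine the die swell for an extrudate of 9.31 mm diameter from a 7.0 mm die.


Die swell ratio = D_extrudate / D_die
= 9.31 / 7.0
= 1.33

Die swell = 1.33


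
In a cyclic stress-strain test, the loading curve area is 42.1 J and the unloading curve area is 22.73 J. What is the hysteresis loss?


Hysteresis loss = loading - unloading
= 42.1 - 22.73
= 19.37 J

19.37 J


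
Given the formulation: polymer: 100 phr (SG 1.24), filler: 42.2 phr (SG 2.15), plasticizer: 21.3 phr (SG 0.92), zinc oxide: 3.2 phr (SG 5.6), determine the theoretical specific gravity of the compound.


Sum of weights = 166.7
Volume contributions:
  polymer: 100/1.24 = 80.6452
  filler: 42.2/2.15 = 19.6279
  plasticizer: 21.3/0.92 = 23.1522
  zinc oxide: 3.2/5.6 = 0.5714
Sum of volumes = 123.9967
SG = 166.7 / 123.9967 = 1.344

SG = 1.344


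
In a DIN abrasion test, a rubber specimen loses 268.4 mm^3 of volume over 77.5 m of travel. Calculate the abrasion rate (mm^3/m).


Rate = volume_loss / distance
= 268.4 / 77.5
= 3.463 mm^3/m

3.463 mm^3/m


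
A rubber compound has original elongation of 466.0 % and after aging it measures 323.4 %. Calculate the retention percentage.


Retention = aged / original * 100
= 323.4 / 466.0 * 100
= 69.4%

69.4%


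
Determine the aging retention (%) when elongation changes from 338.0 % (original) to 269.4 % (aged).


Retention = aged / original * 100
= 269.4 / 338.0 * 100
= 79.7%

79.7%


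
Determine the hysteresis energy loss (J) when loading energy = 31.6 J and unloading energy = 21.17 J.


Hysteresis loss = loading - unloading
= 31.6 - 21.17
= 10.43 J

10.43 J


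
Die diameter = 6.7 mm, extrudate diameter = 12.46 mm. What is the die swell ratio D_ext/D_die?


Die swell ratio = D_extrudate / D_die
= 12.46 / 6.7
= 1.86

Die swell = 1.86


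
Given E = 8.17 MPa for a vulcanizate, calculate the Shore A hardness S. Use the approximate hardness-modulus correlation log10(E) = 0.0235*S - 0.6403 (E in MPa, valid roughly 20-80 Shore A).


log10(E) = 0.0235*S - 0.6403  =>  S = (log10(E) + 0.6403) / 0.0235
log10(8.17) = 0.912222
S = (0.912222 + 0.6403) / 0.0235 = 1.552522 / 0.0235
S = 66.1

Shore A = 66.1


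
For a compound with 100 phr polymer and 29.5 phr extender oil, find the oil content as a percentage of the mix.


Oil % = oil / (100 + oil) * 100
= 29.5 / (100 + 29.5) * 100
= 29.5 / 129.5 * 100
= 22.78%

22.78%


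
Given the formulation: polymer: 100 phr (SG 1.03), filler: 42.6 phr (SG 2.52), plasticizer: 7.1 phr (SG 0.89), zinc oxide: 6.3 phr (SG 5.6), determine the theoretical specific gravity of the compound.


Sum of weights = 156.0
Volume contributions:
  polymer: 100/1.03 = 97.0874
  filler: 42.6/2.52 = 16.9048
  plasticizer: 7.1/0.89 = 7.9775
  zinc oxide: 6.3/5.6 = 1.1250
Sum of volumes = 123.0947
SG = 156.0 / 123.0947 = 1.267

SG = 1.267


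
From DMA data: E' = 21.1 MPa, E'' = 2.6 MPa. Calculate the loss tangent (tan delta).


tan delta = E'' / E'
= 2.6 / 21.1
= 0.1232

tan delta = 0.1232


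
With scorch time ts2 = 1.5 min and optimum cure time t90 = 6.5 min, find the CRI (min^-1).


CRI = 100 / (t90 - ts2)
= 100 / (6.5 - 1.5)
= 100 / 5.0
= 20.0 min^-1

20.0 min^-1


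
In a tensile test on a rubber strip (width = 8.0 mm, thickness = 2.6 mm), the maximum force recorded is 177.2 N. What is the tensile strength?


Area = width * thickness = 8.0 * 2.6 = 20.8 mm^2
TS = force / area = 177.2 / 20.8 = 8.52 MPa

8.52 MPa


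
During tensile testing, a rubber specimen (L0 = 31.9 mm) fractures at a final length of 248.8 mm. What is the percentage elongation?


Elongation = (Lf - L0) / L0 * 100
= (248.8 - 31.9) / 31.9 * 100
= 216.9 / 31.9 * 100
= 679.9%

679.9%


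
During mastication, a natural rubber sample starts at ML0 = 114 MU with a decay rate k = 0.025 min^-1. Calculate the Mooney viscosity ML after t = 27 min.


ML = ML0 * exp(-k * t)
ML = 114 * exp(-0.025 * 27)
ML = 114 * 0.5092
ML = 58.04 MU

58.04 MU


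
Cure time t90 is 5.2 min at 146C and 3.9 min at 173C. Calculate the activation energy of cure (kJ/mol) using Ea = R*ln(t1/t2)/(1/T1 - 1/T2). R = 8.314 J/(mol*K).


T1 = 419.15 K, T2 = 446.15 K
1/T1 - 1/T2 = 1.4438e-04
ln(t1/t2) = ln(5.2/3.9) = 0.2877
Ea = 8.314 * 0.2877 / 1.4438e-04 = 16565.6859 J/mol
Ea = 16.57 kJ/mol

16.57 kJ/mol


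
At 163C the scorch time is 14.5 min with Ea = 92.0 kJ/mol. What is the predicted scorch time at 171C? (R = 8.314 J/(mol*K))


Convert temperatures: T1 = 163 + 273.15 = 436.15 K, T2 = 171 + 273.15 = 444.15 K
ts2_new = 14.5 * exp(92000 / 8.314 * (1/444.15 - 1/436.15))
1/T2 - 1/T1 = -4.1298e-05
ts2_new = 9.18 min

9.18 min


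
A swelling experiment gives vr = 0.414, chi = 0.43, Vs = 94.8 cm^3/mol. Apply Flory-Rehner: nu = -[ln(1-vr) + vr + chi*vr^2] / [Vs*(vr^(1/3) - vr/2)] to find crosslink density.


ln(1 - vr) = ln(1 - 0.414) = -0.5344
Numerator = -((-0.5344) + 0.414 + 0.43 * 0.414^2) = 0.0467
Denominator = 94.8 * (0.414^(1/3) - 0.414/2) = 51.0312
nu = 0.0467 / 51.0312 = 9.1582e-04 mol/cm^3

9.1582e-04 mol/cm^3


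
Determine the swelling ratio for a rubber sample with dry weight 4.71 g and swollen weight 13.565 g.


Q = W_swollen / W_dry
Q = 13.565 / 4.71
Q = 2.88

Q = 2.88


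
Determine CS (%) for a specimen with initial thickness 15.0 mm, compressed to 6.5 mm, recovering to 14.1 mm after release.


CS = (t0 - recovered) / (t0 - ts) * 100
= (15.0 - 14.1) / (15.0 - 6.5) * 100
= 0.9 / 8.5 * 100
= 10.6%

10.6%


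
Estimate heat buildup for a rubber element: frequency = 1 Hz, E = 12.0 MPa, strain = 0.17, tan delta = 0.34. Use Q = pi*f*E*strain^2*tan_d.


Q = pi * f * E * strain^2 * tan_d
= pi * 1 * 12.0 * 0.17^2 * 0.34
= pi * 1 * 12.0 * 0.0289 * 0.34
= 0.3704

Q = 0.3704


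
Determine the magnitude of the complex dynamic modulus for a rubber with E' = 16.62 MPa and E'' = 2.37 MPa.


|E*| = sqrt(E'^2 + E''^2)
= sqrt(16.62^2 + 2.37^2)
= sqrt(276.2244 + 5.6169)
= 16.788 MPa

16.788 MPa


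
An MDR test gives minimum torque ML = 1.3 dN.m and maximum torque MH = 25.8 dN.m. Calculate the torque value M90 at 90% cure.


M90 = ML + 0.9 * (MH - ML)
M90 = 1.3 + 0.9 * (25.8 - 1.3)
M90 = 1.3 + 0.9 * 24.5
M90 = 23.35 dN.m

23.35 dN.m


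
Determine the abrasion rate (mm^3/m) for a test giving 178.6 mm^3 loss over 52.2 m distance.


Rate = volume_loss / distance
= 178.6 / 52.2
= 3.421 mm^3/m

3.421 mm^3/m


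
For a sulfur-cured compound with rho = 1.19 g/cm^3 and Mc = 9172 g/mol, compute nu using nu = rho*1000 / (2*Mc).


nu = rho * 1000 / (2 * Mc)
nu = 1.19 * 1000 / (2 * 9172)
nu = 1190.0 / 18344
nu = 0.0649 mol/L

0.0649 mol/L


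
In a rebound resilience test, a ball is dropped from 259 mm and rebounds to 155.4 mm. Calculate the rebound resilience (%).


Resilience = h_rebound / h_drop * 100
= 155.4 / 259 * 100
= 60.0%

60.0%


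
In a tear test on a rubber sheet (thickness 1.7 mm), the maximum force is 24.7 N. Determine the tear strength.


Tear strength = force / thickness
= 24.7 / 1.7
= 14.53 N/mm

14.53 N/mm


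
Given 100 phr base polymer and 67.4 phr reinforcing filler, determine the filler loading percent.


Filler % = filler / (rubber + filler) * 100
= 67.4 / (100 + 67.4) * 100
= 67.4 / 167.4 * 100
= 40.26%

40.26%


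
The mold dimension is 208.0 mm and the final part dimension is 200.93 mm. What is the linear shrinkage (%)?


Shrinkage = (mold - part) / mold * 100
= (208.0 - 200.93) / 208.0 * 100
= 7.07 / 208.0 * 100
= 3.4%

3.4%


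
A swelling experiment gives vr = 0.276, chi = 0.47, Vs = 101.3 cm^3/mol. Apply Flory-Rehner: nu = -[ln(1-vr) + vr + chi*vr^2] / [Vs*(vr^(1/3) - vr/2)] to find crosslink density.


ln(1 - vr) = ln(1 - 0.276) = -0.3230
Numerator = -((-0.3230) + 0.276 + 0.47 * 0.276^2) = 0.0112
Denominator = 101.3 * (0.276^(1/3) - 0.276/2) = 51.9753
nu = 0.0112 / 51.9753 = 2.1474e-04 mol/cm^3

2.1474e-04 mol/cm^3


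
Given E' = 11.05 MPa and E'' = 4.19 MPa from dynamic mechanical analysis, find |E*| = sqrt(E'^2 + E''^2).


|E*| = sqrt(E'^2 + E''^2)
= sqrt(11.05^2 + 4.19^2)
= sqrt(122.1025 + 17.5561)
= 11.818 MPa

11.818 MPa


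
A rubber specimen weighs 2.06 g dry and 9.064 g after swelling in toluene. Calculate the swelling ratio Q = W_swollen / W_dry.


Q = W_swollen / W_dry
Q = 9.064 / 2.06
Q = 4.4

Q = 4.4


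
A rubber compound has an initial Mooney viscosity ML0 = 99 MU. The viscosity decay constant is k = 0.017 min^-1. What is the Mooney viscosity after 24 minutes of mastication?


ML = ML0 * exp(-k * t)
ML = 99 * exp(-0.017 * 24)
ML = 99 * 0.6650
ML = 65.83 MU

65.83 MU


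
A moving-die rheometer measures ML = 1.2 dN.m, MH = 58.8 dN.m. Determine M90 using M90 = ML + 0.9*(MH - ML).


M90 = ML + 0.9 * (MH - ML)
M90 = 1.2 + 0.9 * (58.8 - 1.2)
M90 = 1.2 + 0.9 * 57.6
M90 = 53.04 dN.m

53.04 dN.m


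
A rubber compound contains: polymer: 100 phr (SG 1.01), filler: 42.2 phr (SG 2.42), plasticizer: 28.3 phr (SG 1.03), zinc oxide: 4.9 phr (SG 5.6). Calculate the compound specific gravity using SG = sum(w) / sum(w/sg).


Sum of weights = 175.4
Volume contributions:
  polymer: 100/1.01 = 99.0099
  filler: 42.2/2.42 = 17.4380
  plasticizer: 28.3/1.03 = 27.4757
  zinc oxide: 4.9/5.6 = 0.8750
Sum of volumes = 144.7986
SG = 175.4 / 144.7986 = 1.211

SG = 1.211


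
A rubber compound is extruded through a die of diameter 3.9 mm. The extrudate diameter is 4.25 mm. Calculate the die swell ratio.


Die swell ratio = D_extrudate / D_die
= 4.25 / 3.9
= 1.09

Die swell = 1.09


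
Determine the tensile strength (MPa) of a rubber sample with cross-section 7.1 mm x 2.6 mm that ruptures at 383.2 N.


Area = width * thickness = 7.1 * 2.6 = 18.46 mm^2
TS = force / area = 383.2 / 18.46 = 20.76 MPa

20.76 MPa


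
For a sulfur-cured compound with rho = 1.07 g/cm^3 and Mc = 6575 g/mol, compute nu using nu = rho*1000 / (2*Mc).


nu = rho * 1000 / (2 * Mc)
nu = 1.07 * 1000 / (2 * 6575)
nu = 1070.0 / 13150
nu = 0.0814 mol/L

0.0814 mol/L


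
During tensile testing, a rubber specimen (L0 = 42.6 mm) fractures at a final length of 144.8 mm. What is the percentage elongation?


Elongation = (Lf - L0) / L0 * 100
= (144.8 - 42.6) / 42.6 * 100
= 102.2 / 42.6 * 100
= 239.9%

239.9%


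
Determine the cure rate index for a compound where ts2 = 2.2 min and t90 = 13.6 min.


CRI = 100 / (t90 - ts2)
= 100 / (13.6 - 2.2)
= 100 / 11.4
= 8.77 min^-1

8.77 min^-1


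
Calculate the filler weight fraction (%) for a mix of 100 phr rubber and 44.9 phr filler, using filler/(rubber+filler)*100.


Filler % = filler / (rubber + filler) * 100
= 44.9 / (100 + 44.9) * 100
= 44.9 / 144.9 * 100
= 30.99%

30.99%


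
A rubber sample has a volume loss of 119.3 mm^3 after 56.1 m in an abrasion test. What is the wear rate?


Rate = volume_loss / distance
= 119.3 / 56.1
= 2.127 mm^3/m

2.127 mm^3/m


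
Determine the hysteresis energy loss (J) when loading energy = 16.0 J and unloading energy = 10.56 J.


Hysteresis loss = loading - unloading
= 16.0 - 10.56
= 5.44 J

5.44 J


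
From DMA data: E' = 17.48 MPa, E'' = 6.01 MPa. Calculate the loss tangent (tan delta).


tan delta = E'' / E'
= 6.01 / 17.48
= 0.3438

tan delta = 0.3438


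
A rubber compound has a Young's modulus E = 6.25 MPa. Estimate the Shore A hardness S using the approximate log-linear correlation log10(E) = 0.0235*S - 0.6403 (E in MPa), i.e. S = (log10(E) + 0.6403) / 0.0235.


log10(E) = 0.0235*S - 0.6403  =>  S = (log10(E) + 0.6403) / 0.0235
log10(6.25) = 0.795880
S = (0.795880 + 0.6403) / 0.0235 = 1.436180 / 0.0235
S = 61.1

Shore A = 61.1


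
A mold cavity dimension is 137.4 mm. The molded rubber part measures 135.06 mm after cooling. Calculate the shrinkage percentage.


Shrinkage = (mold - part) / mold * 100
= (137.4 - 135.06) / 137.4 * 100
= 2.34 / 137.4 * 100
= 1.7%

1.7%


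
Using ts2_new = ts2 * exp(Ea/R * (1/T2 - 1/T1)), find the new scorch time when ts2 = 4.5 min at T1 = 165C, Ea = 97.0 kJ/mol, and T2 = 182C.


Convert temperatures: T1 = 165 + 273.15 = 438.15 K, T2 = 182 + 273.15 = 455.15 K
ts2_new = 4.5 * exp(97000 / 8.314 * (1/455.15 - 1/438.15))
1/T2 - 1/T1 = -8.5246e-05
ts2_new = 1.66 min

1.66 min


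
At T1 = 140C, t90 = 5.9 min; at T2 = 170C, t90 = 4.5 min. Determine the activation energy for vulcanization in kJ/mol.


T1 = 413.15 K, T2 = 443.15 K
1/T1 - 1/T2 = 1.6386e-04
ln(t1/t2) = ln(5.9/4.5) = 0.2709
Ea = 8.314 * 0.2709 / 1.6386e-04 = 13744.0943 J/mol
Ea = 13.74 kJ/mol

13.74 kJ/mol


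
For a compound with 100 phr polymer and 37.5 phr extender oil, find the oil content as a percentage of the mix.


Oil % = oil / (100 + oil) * 100
= 37.5 / (100 + 37.5) * 100
= 37.5 / 137.5 * 100
= 27.27%

27.27%


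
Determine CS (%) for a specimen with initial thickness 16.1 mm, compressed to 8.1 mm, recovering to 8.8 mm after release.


CS = (t0 - recovered) / (t0 - ts) * 100
= (16.1 - 8.8) / (16.1 - 8.1) * 100
= 7.3 / 8.0 * 100
= 91.2%

91.2%


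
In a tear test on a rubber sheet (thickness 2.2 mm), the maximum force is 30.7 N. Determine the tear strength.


Tear strength = force / thickness
= 30.7 / 2.2
= 13.95 N/mm

13.95 N/mm


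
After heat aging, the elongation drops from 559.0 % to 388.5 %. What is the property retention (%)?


Retention = aged / original * 100
= 388.5 / 559.0 * 100
= 69.5%

69.5%


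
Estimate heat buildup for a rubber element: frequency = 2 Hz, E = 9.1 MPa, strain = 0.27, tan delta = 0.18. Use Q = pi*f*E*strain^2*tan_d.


Q = pi * f * E * strain^2 * tan_d
= pi * 2 * 9.1 * 0.27^2 * 0.18
= pi * 2 * 9.1 * 0.0729 * 0.18
= 0.7503

Q = 0.7503


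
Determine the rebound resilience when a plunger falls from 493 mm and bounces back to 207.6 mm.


Resilience = h_rebound / h_drop * 100
= 207.6 / 493 * 100
= 42.1%

42.1%


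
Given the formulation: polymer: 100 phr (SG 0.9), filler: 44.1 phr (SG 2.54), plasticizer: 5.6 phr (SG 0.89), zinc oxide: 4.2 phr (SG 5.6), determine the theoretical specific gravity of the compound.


Sum of weights = 153.9
Volume contributions:
  polymer: 100/0.9 = 111.1111
  filler: 44.1/2.54 = 17.3622
  plasticizer: 5.6/0.89 = 6.2921
  zinc oxide: 4.2/5.6 = 0.7500
Sum of volumes = 135.5155
SG = 153.9 / 135.5155 = 1.136

SG = 1.136


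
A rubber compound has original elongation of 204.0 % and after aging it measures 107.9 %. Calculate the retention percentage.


Retention = aged / original * 100
= 107.9 / 204.0 * 100
= 52.9%

52.9%


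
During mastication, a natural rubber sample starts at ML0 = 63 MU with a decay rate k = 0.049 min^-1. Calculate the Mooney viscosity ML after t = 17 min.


ML = ML0 * exp(-k * t)
ML = 63 * exp(-0.049 * 17)
ML = 63 * 0.4347
ML = 27.39 MU

27.39 MU


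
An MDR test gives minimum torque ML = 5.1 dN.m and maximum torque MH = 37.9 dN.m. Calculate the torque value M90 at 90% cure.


M90 = ML + 0.9 * (MH - ML)
M90 = 5.1 + 0.9 * (37.9 - 5.1)
M90 = 5.1 + 0.9 * 32.8
M90 = 34.62 dN.m

34.62 dN.m


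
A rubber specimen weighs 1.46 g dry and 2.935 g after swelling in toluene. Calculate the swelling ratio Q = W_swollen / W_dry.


Q = W_swollen / W_dry
Q = 2.935 / 1.46
Q = 2.01

Q = 2.01


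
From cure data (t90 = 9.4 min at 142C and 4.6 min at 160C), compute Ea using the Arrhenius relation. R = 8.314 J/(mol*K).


T1 = 415.15 K, T2 = 433.15 K
1/T1 - 1/T2 = 1.0010e-04
ln(t1/t2) = ln(9.4/4.6) = 0.7147
Ea = 8.314 * 0.7147 / 1.0010e-04 = 59357.5998 J/mol
Ea = 59.36 kJ/mol

59.36 kJ/mol


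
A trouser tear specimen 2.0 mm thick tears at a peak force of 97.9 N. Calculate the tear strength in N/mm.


Tear strength = force / thickness
= 97.9 / 2.0
= 48.95 N/mm

48.95 N/mm


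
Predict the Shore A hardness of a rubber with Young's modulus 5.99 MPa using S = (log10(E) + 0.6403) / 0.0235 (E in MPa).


log10(E) = 0.0235*S - 0.6403  =>  S = (log10(E) + 0.6403) / 0.0235
log10(5.99) = 0.777427
S = (0.777427 + 0.6403) / 0.0235 = 1.417727 / 0.0235
S = 60.3

Shore A = 60.3


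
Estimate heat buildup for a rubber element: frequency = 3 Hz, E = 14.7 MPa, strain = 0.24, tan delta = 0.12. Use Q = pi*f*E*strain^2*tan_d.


Q = pi * f * E * strain^2 * tan_d
= pi * 3 * 14.7 * 0.24^2 * 0.12
= pi * 3 * 14.7 * 0.0576 * 0.12
= 0.9576

Q = 0.9576


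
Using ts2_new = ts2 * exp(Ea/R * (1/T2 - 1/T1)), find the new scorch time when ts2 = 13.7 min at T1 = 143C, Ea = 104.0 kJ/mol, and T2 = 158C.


Convert temperatures: T1 = 143 + 273.15 = 416.15 K, T2 = 158 + 273.15 = 431.15 K
ts2_new = 13.7 * exp(104000 / 8.314 * (1/431.15 - 1/416.15))
1/T2 - 1/T1 = -8.3601e-05
ts2_new = 4.81 min

4.81 min


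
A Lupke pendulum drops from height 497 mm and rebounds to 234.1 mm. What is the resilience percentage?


Resilience = h_rebound / h_drop * 100
= 234.1 / 497 * 100
= 47.1%

47.1%


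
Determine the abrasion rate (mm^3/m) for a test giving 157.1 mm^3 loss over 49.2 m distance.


Rate = volume_loss / distance
= 157.1 / 49.2
= 3.193 mm^3/m

3.193 mm^3/m


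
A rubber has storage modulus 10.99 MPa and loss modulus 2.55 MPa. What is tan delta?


tan delta = E'' / E'
= 2.55 / 10.99
= 0.232

tan delta = 0.232


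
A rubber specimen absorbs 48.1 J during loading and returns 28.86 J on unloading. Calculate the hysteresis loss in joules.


Hysteresis loss = loading - unloading
= 48.1 - 28.86
= 19.24 J

19.24 J


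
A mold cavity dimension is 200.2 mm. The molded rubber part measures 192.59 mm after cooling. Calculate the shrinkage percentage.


Shrinkage = (mold - part) / mold * 100
= (200.2 - 192.59) / 200.2 * 100
= 7.61 / 200.2 * 100
= 3.8%

3.8%


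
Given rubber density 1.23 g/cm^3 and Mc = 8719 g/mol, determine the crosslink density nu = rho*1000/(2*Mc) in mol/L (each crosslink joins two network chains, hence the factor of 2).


nu = rho * 1000 / (2 * Mc)
nu = 1.23 * 1000 / (2 * 8719)
nu = 1230.0 / 17438
nu = 0.0705 mol/L

0.0705 mol/L


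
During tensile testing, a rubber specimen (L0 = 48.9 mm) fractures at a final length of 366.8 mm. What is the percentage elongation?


Elongation = (Lf - L0) / L0 * 100
= (366.8 - 48.9) / 48.9 * 100
= 317.9 / 48.9 * 100
= 650.1%

650.1%


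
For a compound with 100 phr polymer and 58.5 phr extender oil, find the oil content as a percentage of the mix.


Oil % = oil / (100 + oil) * 100
= 58.5 / (100 + 58.5) * 100
= 58.5 / 158.5 * 100
= 36.91%

36.91%


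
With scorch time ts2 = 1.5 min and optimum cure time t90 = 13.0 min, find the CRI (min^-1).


CRI = 100 / (t90 - ts2)
= 100 / (13.0 - 1.5)
= 100 / 11.5
= 8.7 min^-1

8.7 min^-1


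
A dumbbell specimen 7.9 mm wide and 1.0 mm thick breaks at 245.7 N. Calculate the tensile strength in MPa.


Area = width * thickness = 7.9 * 1.0 = 7.9 mm^2
TS = force / area = 245.7 / 7.9 = 31.1 MPa

31.1 MPa


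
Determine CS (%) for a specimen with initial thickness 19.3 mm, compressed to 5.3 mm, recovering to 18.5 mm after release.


CS = (t0 - recovered) / (t0 - ts) * 100
= (19.3 - 18.5) / (19.3 - 5.3) * 100
= 0.8 / 14.0 * 100
= 5.7%

5.7%


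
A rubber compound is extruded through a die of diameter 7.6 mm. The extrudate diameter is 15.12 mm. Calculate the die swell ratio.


Die swell ratio = D_extrudate / D_die
= 15.12 / 7.6
= 1.989

Die swell = 1.989


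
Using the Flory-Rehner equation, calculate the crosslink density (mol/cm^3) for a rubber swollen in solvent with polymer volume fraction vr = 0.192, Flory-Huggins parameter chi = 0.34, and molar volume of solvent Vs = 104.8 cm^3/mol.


ln(1 - vr) = ln(1 - 0.192) = -0.2132
Numerator = -((-0.2132) + 0.192 + 0.34 * 0.192^2) = 0.0087
Denominator = 104.8 * (0.192^(1/3) - 0.192/2) = 50.3983
nu = 0.0087 / 50.3983 = 1.7182e-04 mol/cm^3

1.7182e-04 mol/cm^3


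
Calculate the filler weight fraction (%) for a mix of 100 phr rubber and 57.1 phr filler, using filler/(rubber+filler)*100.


Filler % = filler / (rubber + filler) * 100
= 57.1 / (100 + 57.1) * 100
= 57.1 / 157.1 * 100
= 36.35%

36.35%


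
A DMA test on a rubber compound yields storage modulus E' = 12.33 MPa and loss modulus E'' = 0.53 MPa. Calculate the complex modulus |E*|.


|E*| = sqrt(E'^2 + E''^2)
= sqrt(12.33^2 + 0.53^2)
= sqrt(152.0289 + 0.2809)
= 12.341 MPa

12.341 MPa


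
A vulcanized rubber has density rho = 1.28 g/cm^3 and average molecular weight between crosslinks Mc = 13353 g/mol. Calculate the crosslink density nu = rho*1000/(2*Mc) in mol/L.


nu = rho * 1000 / (2 * Mc)
nu = 1.28 * 1000 / (2 * 13353)
nu = 1280.0 / 26706
nu = 0.0479 mol/L

0.0479 mol/L


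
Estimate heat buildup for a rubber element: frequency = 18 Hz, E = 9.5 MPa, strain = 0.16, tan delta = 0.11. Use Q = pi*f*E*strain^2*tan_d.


Q = pi * f * E * strain^2 * tan_d
= pi * 18 * 9.5 * 0.16^2 * 0.11
= pi * 18 * 9.5 * 0.0256 * 0.11
= 1.5128

Q = 1.5128


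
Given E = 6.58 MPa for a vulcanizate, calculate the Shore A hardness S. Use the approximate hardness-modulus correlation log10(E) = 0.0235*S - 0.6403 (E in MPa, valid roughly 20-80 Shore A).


log10(E) = 0.0235*S - 0.6403  =>  S = (log10(E) + 0.6403) / 0.0235
log10(6.58) = 0.818226
S = (0.818226 + 0.6403) / 0.0235 = 1.458526 / 0.0235
S = 62.1

Shore A = 62.1


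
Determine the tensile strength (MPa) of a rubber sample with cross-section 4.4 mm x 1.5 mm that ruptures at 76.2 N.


Area = width * thickness = 4.4 * 1.5 = 6.6 mm^2
TS = force / area = 76.2 / 6.6 = 11.55 MPa

11.55 MPa


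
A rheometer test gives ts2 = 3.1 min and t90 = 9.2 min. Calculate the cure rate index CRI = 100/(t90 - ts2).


CRI = 100 / (t90 - ts2)
= 100 / (9.2 - 3.1)
= 100 / 6.1
= 16.39 min^-1

16.39 min^-1


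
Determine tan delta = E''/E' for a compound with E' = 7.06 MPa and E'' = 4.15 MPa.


tan delta = E'' / E'
= 4.15 / 7.06
= 0.5878

tan delta = 0.5878


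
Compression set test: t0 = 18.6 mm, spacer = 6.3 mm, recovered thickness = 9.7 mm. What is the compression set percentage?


CS = (t0 - recovered) / (t0 - ts) * 100
= (18.6 - 9.7) / (18.6 - 6.3) * 100
= 8.9 / 12.3 * 100
= 72.4%

72.4%


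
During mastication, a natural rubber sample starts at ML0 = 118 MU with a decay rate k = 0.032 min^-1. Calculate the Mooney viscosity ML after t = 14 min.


ML = ML0 * exp(-k * t)
ML = 118 * exp(-0.032 * 14)
ML = 118 * 0.6389
ML = 75.39 MU

75.39 MU


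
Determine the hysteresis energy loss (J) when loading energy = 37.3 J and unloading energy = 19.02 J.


Hysteresis loss = loading - unloading
= 37.3 - 19.02
= 18.28 J

18.28 J


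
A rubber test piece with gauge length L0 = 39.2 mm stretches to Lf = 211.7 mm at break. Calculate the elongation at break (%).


Elongation = (Lf - L0) / L0 * 100
= (211.7 - 39.2) / 39.2 * 100
= 172.5 / 39.2 * 100
= 440.1%

440.1%


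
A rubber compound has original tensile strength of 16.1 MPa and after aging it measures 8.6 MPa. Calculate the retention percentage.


Retention = aged / original * 100
= 8.6 / 16.1 * 100
= 53.4%

53.4%


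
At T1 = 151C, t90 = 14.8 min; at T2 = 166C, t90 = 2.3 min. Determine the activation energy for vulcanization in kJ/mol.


T1 = 424.15 K, T2 = 439.15 K
1/T1 - 1/T2 = 8.0530e-05
ln(t1/t2) = ln(14.8/2.3) = 1.8617
Ea = 8.314 * 1.8617 / 8.0530e-05 = 192205.1547 J/mol
Ea = 192.21 kJ/mol

192.21 kJ/mol


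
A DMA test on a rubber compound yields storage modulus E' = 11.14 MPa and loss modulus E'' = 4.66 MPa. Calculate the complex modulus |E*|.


|E*| = sqrt(E'^2 + E''^2)
= sqrt(11.14^2 + 4.66^2)
= sqrt(124.0996 + 21.7156)
= 12.075 MPa

12.075 MPa


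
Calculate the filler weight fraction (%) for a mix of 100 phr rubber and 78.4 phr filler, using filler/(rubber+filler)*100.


Filler % = filler / (rubber + filler) * 100
= 78.4 / (100 + 78.4) * 100
= 78.4 / 178.4 * 100
= 43.95%

43.95%


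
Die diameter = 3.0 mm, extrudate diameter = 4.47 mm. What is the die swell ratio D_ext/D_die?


Die swell ratio = D_extrudate / D_die
= 4.47 / 3.0
= 1.49

Die swell = 1.49


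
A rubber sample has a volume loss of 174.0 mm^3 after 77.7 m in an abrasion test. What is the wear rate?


Rate = volume_loss / distance
= 174.0 / 77.7
= 2.239 mm^3/m

2.239 mm^3/m


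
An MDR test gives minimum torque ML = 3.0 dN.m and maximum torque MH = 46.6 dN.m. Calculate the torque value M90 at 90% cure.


M90 = ML + 0.9 * (MH - ML)
M90 = 3.0 + 0.9 * (46.6 - 3.0)
M90 = 3.0 + 0.9 * 43.6
M90 = 42.24 dN.m

42.24 dN.m


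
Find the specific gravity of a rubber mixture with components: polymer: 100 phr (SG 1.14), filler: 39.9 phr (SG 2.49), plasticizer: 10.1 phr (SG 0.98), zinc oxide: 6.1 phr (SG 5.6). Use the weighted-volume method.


Sum of weights = 156.1
Volume contributions:
  polymer: 100/1.14 = 87.7193
  filler: 39.9/2.49 = 16.0241
  plasticizer: 10.1/0.98 = 10.3061
  zinc oxide: 6.1/5.6 = 1.0893
Sum of volumes = 115.1388
SG = 156.1 / 115.1388 = 1.356

SG = 1.356


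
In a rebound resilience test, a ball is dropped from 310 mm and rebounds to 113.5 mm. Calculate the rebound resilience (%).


Resilience = h_rebound / h_drop * 100
= 113.5 / 310 * 100
= 36.6%

36.6%


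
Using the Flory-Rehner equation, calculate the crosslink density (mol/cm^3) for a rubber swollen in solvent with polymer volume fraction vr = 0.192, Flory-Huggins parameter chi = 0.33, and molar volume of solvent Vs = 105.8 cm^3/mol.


ln(1 - vr) = ln(1 - 0.192) = -0.2132
Numerator = -((-0.2132) + 0.192 + 0.33 * 0.192^2) = 0.0090
Denominator = 105.8 * (0.192^(1/3) - 0.192/2) = 50.8792
nu = 0.0090 / 50.8792 = 1.7744e-04 mol/cm^3

1.7744e-04 mol/cm^3


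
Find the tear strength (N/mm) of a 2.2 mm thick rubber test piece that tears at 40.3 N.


Tear strength = force / thickness
= 40.3 / 2.2
= 18.32 N/mm

18.32 N/mm


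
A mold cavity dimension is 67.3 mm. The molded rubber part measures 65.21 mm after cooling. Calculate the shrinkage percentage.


Shrinkage = (mold - part) / mold * 100
= (67.3 - 65.21) / 67.3 * 100
= 2.09 / 67.3 * 100
= 3.11%

3.11%


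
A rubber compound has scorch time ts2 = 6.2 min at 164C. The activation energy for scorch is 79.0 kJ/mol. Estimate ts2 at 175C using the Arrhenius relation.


Convert temperatures: T1 = 164 + 273.15 = 437.15 K, T2 = 175 + 273.15 = 448.15 K
ts2_new = 6.2 * exp(79000 / 8.314 * (1/448.15 - 1/437.15))
1/T2 - 1/T1 = -5.6149e-05
ts2_new = 3.64 min

3.64 min


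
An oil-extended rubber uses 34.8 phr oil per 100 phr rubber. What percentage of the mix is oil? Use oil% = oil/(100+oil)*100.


Oil % = oil / (100 + oil) * 100
= 34.8 / (100 + 34.8) * 100
= 34.8 / 134.8 * 100
= 25.82%

25.82%


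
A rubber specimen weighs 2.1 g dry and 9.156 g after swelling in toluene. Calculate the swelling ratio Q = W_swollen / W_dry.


Q = W_swollen / W_dry
Q = 9.156 / 2.1
Q = 4.36

Q = 4.36


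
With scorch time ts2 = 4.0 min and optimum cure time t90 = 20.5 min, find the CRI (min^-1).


CRI = 100 / (t90 - ts2)
= 100 / (20.5 - 4.0)
= 100 / 16.5
= 6.06 min^-1

6.06 min^-1


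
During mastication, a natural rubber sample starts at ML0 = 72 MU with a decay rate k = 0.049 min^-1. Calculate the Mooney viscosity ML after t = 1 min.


ML = ML0 * exp(-k * t)
ML = 72 * exp(-0.049 * 1)
ML = 72 * 0.9522
ML = 68.56 MU

68.56 MU


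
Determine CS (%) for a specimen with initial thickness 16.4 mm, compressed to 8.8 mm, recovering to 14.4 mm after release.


CS = (t0 - recovered) / (t0 - ts) * 100
= (16.4 - 14.4) / (16.4 - 8.8) * 100
= 2.0 / 7.6 * 100
= 26.3%

26.3%


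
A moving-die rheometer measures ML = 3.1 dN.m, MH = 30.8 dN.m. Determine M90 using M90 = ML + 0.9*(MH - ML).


M90 = ML + 0.9 * (MH - ML)
M90 = 3.1 + 0.9 * (30.8 - 3.1)
M90 = 3.1 + 0.9 * 27.7
M90 = 28.03 dN.m

28.03 dN.m


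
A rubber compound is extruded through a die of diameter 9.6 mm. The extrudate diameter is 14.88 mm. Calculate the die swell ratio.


Die swell ratio = D_extrudate / D_die
= 14.88 / 9.6
= 1.55

Die swell = 1.55


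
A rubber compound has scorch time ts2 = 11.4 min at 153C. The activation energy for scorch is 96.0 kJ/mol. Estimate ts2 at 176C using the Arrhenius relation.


Convert temperatures: T1 = 153 + 273.15 = 426.15 K, T2 = 176 + 273.15 = 449.15 K
ts2_new = 11.4 * exp(96000 / 8.314 * (1/449.15 - 1/426.15))
1/T2 - 1/T1 = -1.2016e-04
ts2_new = 2.85 min

2.85 min


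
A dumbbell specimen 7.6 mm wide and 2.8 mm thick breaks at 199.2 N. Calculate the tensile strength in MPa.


Area = width * thickness = 7.6 * 2.8 = 21.28 mm^2
TS = force / area = 199.2 / 21.28 = 9.36 MPa

9.36 MPa


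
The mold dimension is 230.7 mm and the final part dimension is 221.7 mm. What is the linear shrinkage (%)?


Shrinkage = (mold - part) / mold * 100
= (230.7 - 221.7) / 230.7 * 100
= 9.0 / 230.7 * 100
= 3.9%

3.9%


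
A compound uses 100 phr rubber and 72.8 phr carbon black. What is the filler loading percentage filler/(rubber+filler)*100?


Filler % = filler / (rubber + filler) * 100
= 72.8 / (100 + 72.8) * 100
= 72.8 / 172.8 * 100
= 42.13%

42.13%


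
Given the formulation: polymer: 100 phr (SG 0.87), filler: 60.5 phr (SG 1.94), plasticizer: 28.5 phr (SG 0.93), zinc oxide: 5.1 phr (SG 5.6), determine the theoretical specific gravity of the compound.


Sum of weights = 194.1
Volume contributions:
  polymer: 100/0.87 = 114.9425
  filler: 60.5/1.94 = 31.1856
  plasticizer: 28.5/0.93 = 30.6452
  zinc oxide: 5.1/5.6 = 0.9107
Sum of volumes = 177.6840
SG = 194.1 / 177.6840 = 1.092

SG = 1.092


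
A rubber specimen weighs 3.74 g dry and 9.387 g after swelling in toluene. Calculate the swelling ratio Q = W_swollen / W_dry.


Q = W_swollen / W_dry
Q = 9.387 / 3.74
Q = 2.51

Q = 2.51


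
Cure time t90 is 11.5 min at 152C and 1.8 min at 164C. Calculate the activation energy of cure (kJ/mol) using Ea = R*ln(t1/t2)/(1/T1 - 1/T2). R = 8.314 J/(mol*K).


T1 = 425.15 K, T2 = 437.15 K
1/T1 - 1/T2 = 6.4567e-05
ln(t1/t2) = ln(11.5/1.8) = 1.8546
Ea = 8.314 * 1.8546 / 6.4567e-05 = 238804.4501 J/mol
Ea = 238.8 kJ/mol

238.8 kJ/mol


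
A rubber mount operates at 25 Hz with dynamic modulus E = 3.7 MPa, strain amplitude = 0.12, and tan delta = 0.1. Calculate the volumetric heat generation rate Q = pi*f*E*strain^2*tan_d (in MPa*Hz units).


Q = pi * f * E * strain^2 * tan_d
= pi * 25 * 3.7 * 0.12^2 * 0.1
= pi * 25 * 3.7 * 0.0144 * 0.1
= 0.4185

Q = 0.4185


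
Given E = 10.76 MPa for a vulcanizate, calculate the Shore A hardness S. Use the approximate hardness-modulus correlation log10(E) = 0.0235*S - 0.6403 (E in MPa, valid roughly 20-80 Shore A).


log10(E) = 0.0235*S - 0.6403  =>  S = (log10(E) + 0.6403) / 0.0235
log10(10.76) = 1.031812
S = (1.031812 + 0.6403) / 0.0235 = 1.672112 / 0.0235
S = 71.2

Shore A = 71.2


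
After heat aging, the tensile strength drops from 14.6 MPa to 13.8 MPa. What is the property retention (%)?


Retention = aged / original * 100
= 13.8 / 14.6 * 100
= 94.5%

94.5%


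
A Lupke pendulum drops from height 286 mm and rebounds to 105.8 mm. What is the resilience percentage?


Resilience = h_rebound / h_drop * 100
= 105.8 / 286 * 100
= 37.0%

37.0%


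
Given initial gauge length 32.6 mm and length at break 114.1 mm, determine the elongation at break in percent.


Elongation = (Lf - L0) / L0 * 100
= (114.1 - 32.6) / 32.6 * 100
= 81.5 / 32.6 * 100
= 250.0%

250.0%


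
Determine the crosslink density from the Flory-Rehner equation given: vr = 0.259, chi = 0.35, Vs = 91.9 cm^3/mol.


ln(1 - vr) = ln(1 - 0.259) = -0.2998
Numerator = -((-0.2998) + 0.259 + 0.35 * 0.259^2) = 0.0173
Denominator = 91.9 * (0.259^(1/3) - 0.259/2) = 46.6789
nu = 0.0173 / 46.6789 = 3.7011e-04 mol/cm^3

3.7011e-04 mol/cm^3


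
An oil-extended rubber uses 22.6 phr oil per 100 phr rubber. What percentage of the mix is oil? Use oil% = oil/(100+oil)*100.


Oil % = oil / (100 + oil) * 100
= 22.6 / (100 + 22.6) * 100
= 22.6 / 122.6 * 100
= 18.43%

18.43%


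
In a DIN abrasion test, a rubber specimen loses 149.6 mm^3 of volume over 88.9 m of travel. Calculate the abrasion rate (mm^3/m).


Rate = volume_loss / distance
= 149.6 / 88.9
= 1.683 mm^3/m

1.683 mm^3/m


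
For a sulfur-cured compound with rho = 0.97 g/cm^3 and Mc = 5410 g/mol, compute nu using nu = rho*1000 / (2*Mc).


nu = rho * 1000 / (2 * Mc)
nu = 0.97 * 1000 / (2 * 5410)
nu = 970.0 / 10820
nu = 0.0896 mol/L

0.0896 mol/L


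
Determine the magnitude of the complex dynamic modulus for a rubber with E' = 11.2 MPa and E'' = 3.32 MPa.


|E*| = sqrt(E'^2 + E''^2)
= sqrt(11.2^2 + 3.32^2)
= sqrt(125.4400 + 11.0224)
= 11.682 MPa

11.682 MPa


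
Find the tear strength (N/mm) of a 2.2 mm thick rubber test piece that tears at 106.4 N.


Tear strength = force / thickness
= 106.4 / 2.2
= 48.36 N/mm

48.36 N/mm


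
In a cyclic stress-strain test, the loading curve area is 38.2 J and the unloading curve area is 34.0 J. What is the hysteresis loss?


Hysteresis loss = loading - unloading
= 38.2 - 34.0
= 4.2 J

4.2 J


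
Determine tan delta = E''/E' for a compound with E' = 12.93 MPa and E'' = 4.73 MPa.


tan delta = E'' / E'
= 4.73 / 12.93
= 0.3658

tan delta = 0.3658


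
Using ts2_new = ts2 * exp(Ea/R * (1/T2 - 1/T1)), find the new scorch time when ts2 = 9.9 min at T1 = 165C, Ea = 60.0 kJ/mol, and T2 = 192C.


Convert temperatures: T1 = 165 + 273.15 = 438.15 K, T2 = 192 + 273.15 = 465.15 K
ts2_new = 9.9 * exp(60000 / 8.314 * (1/465.15 - 1/438.15))
1/T2 - 1/T1 = -1.3248e-04
ts2_new = 3.81 min

3.81 min


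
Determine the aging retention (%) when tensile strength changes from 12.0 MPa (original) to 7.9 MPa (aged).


Retention = aged / original * 100
= 7.9 / 12.0 * 100
= 65.8%

65.8%


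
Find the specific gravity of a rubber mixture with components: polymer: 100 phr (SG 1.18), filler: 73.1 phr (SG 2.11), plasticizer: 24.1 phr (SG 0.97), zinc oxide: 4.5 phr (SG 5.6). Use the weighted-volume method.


Sum of weights = 201.7
Volume contributions:
  polymer: 100/1.18 = 84.7458
  filler: 73.1/2.11 = 34.6445
  plasticizer: 24.1/0.97 = 24.8454
  zinc oxide: 4.5/5.6 = 0.8036
Sum of volumes = 145.0392
SG = 201.7 / 145.0392 = 1.391

SG = 1.391


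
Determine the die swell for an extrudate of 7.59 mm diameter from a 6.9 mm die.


Die swell ratio = D_extrudate / D_die
= 7.59 / 6.9
= 1.1

Die swell = 1.1


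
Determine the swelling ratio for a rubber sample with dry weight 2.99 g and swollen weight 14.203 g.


Q = W_swollen / W_dry
Q = 14.203 / 2.99
Q = 4.75

Q = 4.75


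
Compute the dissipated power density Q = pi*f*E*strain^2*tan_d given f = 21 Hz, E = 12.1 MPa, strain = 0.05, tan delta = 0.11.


Q = pi * f * E * strain^2 * tan_d
= pi * 21 * 12.1 * 0.05^2 * 0.11
= pi * 21 * 12.1 * 0.0025 * 0.11
= 0.2195

Q = 0.2195


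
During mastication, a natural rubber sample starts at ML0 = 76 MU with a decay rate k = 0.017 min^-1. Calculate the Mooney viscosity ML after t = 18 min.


ML = ML0 * exp(-k * t)
ML = 76 * exp(-0.017 * 18)
ML = 76 * 0.7364
ML = 55.97 MU

55.97 MU


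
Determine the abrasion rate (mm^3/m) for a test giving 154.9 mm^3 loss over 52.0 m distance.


Rate = volume_loss / distance
= 154.9 / 52.0
= 2.979 mm^3/m

2.979 mm^3/m


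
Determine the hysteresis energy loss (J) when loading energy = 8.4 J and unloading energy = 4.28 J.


Hysteresis loss = loading - unloading
= 8.4 - 4.28
= 4.12 J

4.12 J


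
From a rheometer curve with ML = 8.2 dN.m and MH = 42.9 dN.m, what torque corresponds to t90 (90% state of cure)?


M90 = ML + 0.9 * (MH - ML)
M90 = 8.2 + 0.9 * (42.9 - 8.2)
M90 = 8.2 + 0.9 * 34.7
M90 = 39.43 dN.m

39.43 dN.m


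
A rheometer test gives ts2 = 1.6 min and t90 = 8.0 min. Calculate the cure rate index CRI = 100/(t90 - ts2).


CRI = 100 / (t90 - ts2)
= 100 / (8.0 - 1.6)
= 100 / 6.4
= 15.62 min^-1

15.62 min^-1


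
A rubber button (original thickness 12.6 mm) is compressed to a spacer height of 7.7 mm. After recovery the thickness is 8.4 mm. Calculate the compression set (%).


CS = (t0 - recovered) / (t0 - ts) * 100
= (12.6 - 8.4) / (12.6 - 7.7) * 100
= 4.2 / 4.9 * 100
= 85.7%

85.7%


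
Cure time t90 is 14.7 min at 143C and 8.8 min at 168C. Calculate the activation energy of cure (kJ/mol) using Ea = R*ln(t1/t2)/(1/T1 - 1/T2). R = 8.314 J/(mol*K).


T1 = 416.15 K, T2 = 441.15 K
1/T1 - 1/T2 = 1.3618e-04
ln(t1/t2) = ln(14.7/8.8) = 0.5131
Ea = 8.314 * 0.5131 / 1.3618e-04 = 31325.9774 J/mol
Ea = 31.33 kJ/mol

31.33 kJ/mol


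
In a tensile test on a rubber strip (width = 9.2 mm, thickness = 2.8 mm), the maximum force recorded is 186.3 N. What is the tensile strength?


Area = width * thickness = 9.2 * 2.8 = 25.76 mm^2
TS = force / area = 186.3 / 25.76 = 7.23 MPa

7.23 MPa


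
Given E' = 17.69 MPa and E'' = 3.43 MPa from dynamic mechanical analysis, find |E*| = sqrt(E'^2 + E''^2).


|E*| = sqrt(E'^2 + E''^2)
= sqrt(17.69^2 + 3.43^2)
= sqrt(312.9361 + 11.7649)
= 18.019 MPa

18.019 MPa


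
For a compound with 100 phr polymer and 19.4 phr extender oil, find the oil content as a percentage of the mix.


Oil % = oil / (100 + oil) * 100
= 19.4 / (100 + 19.4) * 100
= 19.4 / 119.4 * 100
= 16.25%

16.25%


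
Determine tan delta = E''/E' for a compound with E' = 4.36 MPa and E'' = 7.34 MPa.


tan delta = E'' / E'
= 7.34 / 4.36
= 1.6835

tan delta = 1.6835


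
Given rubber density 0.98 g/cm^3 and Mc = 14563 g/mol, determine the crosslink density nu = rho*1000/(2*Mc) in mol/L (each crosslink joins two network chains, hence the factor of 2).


nu = rho * 1000 / (2 * Mc)
nu = 0.98 * 1000 / (2 * 14563)
nu = 980.0 / 29126
nu = 0.0336 mol/L

0.0336 mol/L


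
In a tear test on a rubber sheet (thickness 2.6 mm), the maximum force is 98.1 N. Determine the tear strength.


Tear strength = force / thickness
= 98.1 / 2.6
= 37.73 N/mm

37.73 N/mm


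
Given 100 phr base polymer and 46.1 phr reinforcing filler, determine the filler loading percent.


Filler % = filler / (rubber + filler) * 100
= 46.1 / (100 + 46.1) * 100
= 46.1 / 146.1 * 100
= 31.55%

31.55%


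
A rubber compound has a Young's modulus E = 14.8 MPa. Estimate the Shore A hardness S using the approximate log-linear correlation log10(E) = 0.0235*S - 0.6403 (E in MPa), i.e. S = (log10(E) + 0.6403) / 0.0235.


log10(E) = 0.0235*S - 0.6403  =>  S = (log10(E) + 0.6403) / 0.0235
log10(14.8) = 1.170262
S = (1.170262 + 0.6403) / 0.0235 = 1.810562 / 0.0235
S = 77.0

Shore A = 77.0
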